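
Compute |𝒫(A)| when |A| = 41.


Number of subsets = 2^n
= 2^41
= 2199023255552

|P(A)| = 2199023255552


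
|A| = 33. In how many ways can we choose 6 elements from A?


C(n,k) = n! / (k!(n-k)!)
C(33,6) = 33! / (6!27!)
= 1107568

C(33,6) = 1107568


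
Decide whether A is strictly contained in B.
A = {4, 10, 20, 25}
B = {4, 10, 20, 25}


A ⊂ B requires: A ⊆ B AND A ≠ B.
A ⊆ B? Yes
A = B? Yes
A = B, so A is not a PROPER subset.

No, A is not a proper subset of B


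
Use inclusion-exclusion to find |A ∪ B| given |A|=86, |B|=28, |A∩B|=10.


|A ∪ B| = |A| + |B| - |A ∩ B|
= 86 + 28 - 10
= 104

|A ∪ B| = 104


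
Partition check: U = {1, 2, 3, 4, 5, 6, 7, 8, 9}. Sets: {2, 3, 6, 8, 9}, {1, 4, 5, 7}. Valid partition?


A partition requires: (1) non-empty parts, (2) pairwise disjoint, (3) union = U
Parts: {2, 3, 6, 8, 9}, {1, 4, 5, 7}
Union of parts: {1, 2, 3, 4, 5, 6, 7, 8, 9}
U = {1, 2, 3, 4, 5, 6, 7, 8, 9}
All non-empty? True
Pairwise disjoint? True
Covers U? True

Yes, valid partition


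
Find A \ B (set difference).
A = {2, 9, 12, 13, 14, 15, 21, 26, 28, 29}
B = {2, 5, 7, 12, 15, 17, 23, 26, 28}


A \ B = elements in A but not in B
A = {2, 9, 12, 13, 14, 15, 21, 26, 28, 29}
B = {2, 5, 7, 12, 15, 17, 23, 26, 28}
Remove from A any elements in B
A \ B = {9, 13, 14, 21, 29}

A \ B = {9, 13, 14, 21, 29}


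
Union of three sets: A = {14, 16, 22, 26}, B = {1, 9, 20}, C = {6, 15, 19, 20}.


A ∪ B = {1, 9, 14, 16, 20, 22, 26}
(A ∪ B) ∪ C = {1, 6, 9, 14, 15, 16, 19, 20, 22, 26}

A ∪ B ∪ C = {1, 6, 9, 14, 15, 16, 19, 20, 22, 26}


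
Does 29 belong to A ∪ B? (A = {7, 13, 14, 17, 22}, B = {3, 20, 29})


A = {7, 13, 14, 17, 22}, B = {3, 20, 29}
A ∪ B = all elements in A or B
A ∪ B = {3, 7, 13, 14, 17, 20, 22, 29}
Checking if 29 ∈ A ∪ B
29 is in A ∪ B → True

29 ∈ A ∪ B


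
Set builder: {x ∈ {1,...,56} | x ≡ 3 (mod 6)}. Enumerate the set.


Checking each candidate:
Condition: x in {1,...,56} with x ≡ 3 (mod 6)
Result = {3, 9, 15, 21, 27, 33, 39, 45, 51}

{3, 9, 15, 21, 27, 33, 39, 45, 51}


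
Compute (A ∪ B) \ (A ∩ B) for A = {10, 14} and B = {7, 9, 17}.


A △ B = (A \ B) ∪ (B \ A) = elements in exactly one of A or B
A \ B = {10, 14}
B \ A = {7, 9, 17}
A △ B = {7, 9, 10, 14, 17}

A △ B = {7, 9, 10, 14, 17}


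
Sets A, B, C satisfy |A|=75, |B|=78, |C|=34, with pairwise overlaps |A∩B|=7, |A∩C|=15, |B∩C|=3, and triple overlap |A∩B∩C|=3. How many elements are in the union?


|A∪B∪C| = |A|+|B|+|C| - |A∩B|-|A∩C|-|B∩C| + |A∩B∩C|
= 75+78+34 - 7-15-3 + 3
= 187 - 25 + 3
= 165

|A ∪ B ∪ C| = 165


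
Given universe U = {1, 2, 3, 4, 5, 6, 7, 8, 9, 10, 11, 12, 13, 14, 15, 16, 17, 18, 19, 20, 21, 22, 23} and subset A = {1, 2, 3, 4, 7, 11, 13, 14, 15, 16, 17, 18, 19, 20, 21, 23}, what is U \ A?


Aᶜ = U \ A = elements in U but not in A
U = {1, 2, 3, 4, 5, 6, 7, 8, 9, 10, 11, 12, 13, 14, 15, 16, 17, 18, 19, 20, 21, 22, 23}
A = {1, 2, 3, 4, 7, 11, 13, 14, 15, 16, 17, 18, 19, 20, 21, 23}
Aᶜ = {5, 6, 8, 9, 10, 12, 22}

Aᶜ = {5, 6, 8, 9, 10, 12, 22}


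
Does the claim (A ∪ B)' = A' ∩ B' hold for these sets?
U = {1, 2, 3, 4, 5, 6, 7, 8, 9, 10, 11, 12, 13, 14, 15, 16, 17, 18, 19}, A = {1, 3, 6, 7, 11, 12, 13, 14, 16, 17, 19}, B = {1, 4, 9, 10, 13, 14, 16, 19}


LHS: A ∪ B = {1, 3, 4, 6, 7, 9, 10, 11, 12, 13, 14, 16, 17, 19}
(A ∪ B)' = U \ (A ∪ B) = {2, 5, 8, 15, 18}
A' = {2, 4, 5, 8, 9, 10, 15, 18}, B' = {2, 3, 5, 6, 7, 8, 11, 12, 15, 17, 18}
Claimed RHS: A' ∩ B' = {2, 5, 8, 15, 18}
Identity is VALID: LHS = RHS = {2, 5, 8, 15, 18} ✓

Identity is valid. (A ∪ B)' = A' ∩ B' = {2, 5, 8, 15, 18}


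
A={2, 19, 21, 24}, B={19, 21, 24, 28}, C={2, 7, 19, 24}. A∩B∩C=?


A ∩ B = {19, 21, 24}
(A ∩ B) ∩ C = {19, 24}

A ∩ B ∩ C = {19, 24}


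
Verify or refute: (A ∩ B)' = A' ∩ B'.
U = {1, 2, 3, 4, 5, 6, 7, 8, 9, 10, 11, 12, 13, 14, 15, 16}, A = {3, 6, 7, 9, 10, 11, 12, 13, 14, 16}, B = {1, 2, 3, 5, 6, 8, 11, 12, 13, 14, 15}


LHS: A ∩ B = {3, 6, 11, 12, 13, 14}
(A ∩ B)' = U \ (A ∩ B) = {1, 2, 4, 5, 7, 8, 9, 10, 15, 16}
A' = {1, 2, 4, 5, 8, 15}, B' = {4, 7, 9, 10, 16}
Claimed RHS: A' ∩ B' = {4}
Identity is INVALID: LHS = {1, 2, 4, 5, 7, 8, 9, 10, 15, 16} but the RHS claimed here equals {4}. The correct form is (A ∩ B)' = A' ∪ B'.

Identity is invalid: (A ∩ B)' = {1, 2, 4, 5, 7, 8, 9, 10, 15, 16} but A' ∩ B' = {4}. The correct De Morgan law is (A ∩ B)' = A' ∪ B'.


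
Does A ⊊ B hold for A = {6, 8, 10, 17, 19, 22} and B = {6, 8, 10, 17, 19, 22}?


A ⊂ B requires: A ⊆ B AND A ≠ B.
A ⊆ B? Yes
A = B? Yes
A = B, so A is not a PROPER subset.

No, A is not a proper subset of B


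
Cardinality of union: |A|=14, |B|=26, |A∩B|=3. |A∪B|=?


|A ∪ B| = |A| + |B| - |A ∩ B|
= 14 + 26 - 3
= 37

|A ∪ B| = 37


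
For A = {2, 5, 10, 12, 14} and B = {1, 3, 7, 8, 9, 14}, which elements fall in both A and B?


A = {2, 5, 10, 12, 14}
B = {1, 3, 7, 8, 9, 14}
Region: in both A and B
Elements: {14}

Elements in both A and B: {14}


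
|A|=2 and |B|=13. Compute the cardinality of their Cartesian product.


|A × B| = |A| × |B|
= 2 × 13
= 26

|A × B| = 26


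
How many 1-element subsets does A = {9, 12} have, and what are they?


|A| = 2, so A has C(2,1) = 2 subsets of size 1.
Enumerate by choosing 1 elements from A at a time:
{9}, {12}

1-element subsets (2 total): {9}, {12}


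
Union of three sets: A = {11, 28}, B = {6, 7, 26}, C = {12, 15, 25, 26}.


A ∪ B = {6, 7, 11, 26, 28}
(A ∪ B) ∪ C = {6, 7, 11, 12, 15, 25, 26, 28}

A ∪ B ∪ C = {6, 7, 11, 12, 15, 25, 26, 28}


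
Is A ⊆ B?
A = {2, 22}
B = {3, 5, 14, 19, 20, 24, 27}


A ⊆ B means every element of A is in B.
Elements in A not in B: {2, 22}
So A ⊄ B.

No, A ⊄ B


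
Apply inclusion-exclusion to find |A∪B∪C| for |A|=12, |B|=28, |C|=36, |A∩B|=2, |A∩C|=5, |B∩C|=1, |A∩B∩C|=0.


|A∪B∪C| = |A|+|B|+|C| - |A∩B|-|A∩C|-|B∩C| + |A∩B∩C|
= 12+28+36 - 2-5-1 + 0
= 76 - 8 + 0
= 68

|A ∪ B ∪ C| = 68


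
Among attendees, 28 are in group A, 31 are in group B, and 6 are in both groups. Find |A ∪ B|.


|A ∪ B| = |A| + |B| - |A ∩ B|
= 28 + 31 - 6
= 53

|A ∪ B| = 53


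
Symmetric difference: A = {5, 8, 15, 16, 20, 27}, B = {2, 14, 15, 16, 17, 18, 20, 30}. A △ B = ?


A △ B = (A \ B) ∪ (B \ A) = elements in exactly one of A or B
A \ B = {5, 8, 27}
B \ A = {2, 14, 17, 18, 30}
A △ B = {2, 5, 8, 14, 17, 18, 27, 30}

A △ B = {2, 5, 8, 14, 17, 18, 27, 30}


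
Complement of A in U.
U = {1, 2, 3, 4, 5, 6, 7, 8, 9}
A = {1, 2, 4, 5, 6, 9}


Aᶜ = U \ A = elements in U but not in A
U = {1, 2, 3, 4, 5, 6, 7, 8, 9}
A = {1, 2, 4, 5, 6, 9}
Aᶜ = {3, 7, 8}

Aᶜ = {3, 7, 8}


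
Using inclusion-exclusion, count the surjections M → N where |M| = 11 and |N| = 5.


n = |M| = 11, k = |N| = 5. Surjections via inclusion-exclusion:
S(n,k) = Σ(-1)^i × C(k,i) × (k-i)^n, i=0 to k
i=0: (-1)^0×C(5,0)×5^11 = 48828125
i=1: (-1)^1×C(5,1)×4^11 = -20971520
i=2: (-1)^2×C(5,2)×3^11 = 1771470
i=3: (-1)^3×C(5,3)×2^11 = -20480
i=4: (-1)^4×C(5,4)×1^11 = 5
i=5: (-1)^5×C(5,5)×0^11 = 0
Total = 29607600

Number of surjections = 29607600


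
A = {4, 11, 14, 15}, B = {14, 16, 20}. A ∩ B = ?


A ∩ B = elements in both A and B
A = {4, 11, 14, 15}
B = {14, 16, 20}
A ∩ B = {14}

A ∩ B = {14}


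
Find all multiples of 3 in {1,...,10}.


Checking each candidate:
Condition: multiples of 3 in {1,...,10}
Result = {3, 6, 9}

{3, 6, 9}


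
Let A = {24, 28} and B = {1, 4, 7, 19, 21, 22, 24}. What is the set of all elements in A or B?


A ∪ B = all elements in A or B (or both)
A = {24, 28}
B = {1, 4, 7, 19, 21, 22, 24}
A ∪ B = {1, 4, 7, 19, 21, 22, 24, 28}

A ∪ B = {1, 4, 7, 19, 21, 22, 24, 28}


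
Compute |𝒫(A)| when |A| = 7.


Number of subsets = 2^n
= 2^7
= 128

|P(A)| = 128


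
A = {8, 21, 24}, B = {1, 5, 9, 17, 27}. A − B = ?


A \ B = elements in A but not in B
A = {8, 21, 24}
B = {1, 5, 9, 17, 27}
Remove from A any elements in B
A \ B = {8, 21, 24}

A \ B = {8, 21, 24}


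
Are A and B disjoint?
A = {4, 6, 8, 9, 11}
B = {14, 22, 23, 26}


Disjoint means A ∩ B = ∅.
A ∩ B = ∅
A ∩ B = ∅, so A and B are disjoint.

Yes, A and B are disjoint


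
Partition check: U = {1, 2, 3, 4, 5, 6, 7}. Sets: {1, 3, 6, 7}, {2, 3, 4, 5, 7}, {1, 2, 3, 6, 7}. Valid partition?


A partition requires: (1) non-empty parts, (2) pairwise disjoint, (3) union = U
Parts: {1, 3, 6, 7}, {2, 3, 4, 5, 7}, {1, 2, 3, 6, 7}
Union of parts: {1, 2, 3, 4, 5, 6, 7}
U = {1, 2, 3, 4, 5, 6, 7}
All non-empty? True
Pairwise disjoint? False
Covers U? True

No, not a valid partition


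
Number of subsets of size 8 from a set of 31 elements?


C(n,k) = n! / (k!(n-k)!)
C(31,8) = 31! / (8!23!)
= 7888725

C(31,8) = 7888725


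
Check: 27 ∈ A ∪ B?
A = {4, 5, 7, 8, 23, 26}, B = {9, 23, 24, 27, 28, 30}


A = {4, 5, 7, 8, 23, 26}, B = {9, 23, 24, 27, 28, 30}
A ∪ B = all elements in A or B
A ∪ B = {4, 5, 7, 8, 9, 23, 24, 26, 27, 28, 30}
Checking if 27 ∈ A ∪ B
27 is in A ∪ B → True

27 ∈ A ∪ B


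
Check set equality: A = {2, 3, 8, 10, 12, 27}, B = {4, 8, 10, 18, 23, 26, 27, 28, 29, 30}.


Two sets are equal iff they have exactly the same elements.
A = {2, 3, 8, 10, 12, 27}
B = {4, 8, 10, 18, 23, 26, 27, 28, 29, 30}
Differences: {2, 3, 4, 12, 18, 23, 26, 28, 29, 30}
A ≠ B

No, A ≠ B


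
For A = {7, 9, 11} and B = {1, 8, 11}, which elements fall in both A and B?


A = {7, 9, 11}
B = {1, 8, 11}
Region: in both A and B
Elements: {11}

Elements in both A and B: {11}


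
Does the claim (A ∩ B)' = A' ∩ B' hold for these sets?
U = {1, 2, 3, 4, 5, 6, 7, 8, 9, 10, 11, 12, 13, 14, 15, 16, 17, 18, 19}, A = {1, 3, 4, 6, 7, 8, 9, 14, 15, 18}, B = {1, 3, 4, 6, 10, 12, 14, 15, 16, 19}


LHS: A ∩ B = {1, 3, 4, 6, 14, 15}
(A ∩ B)' = U \ (A ∩ B) = {2, 5, 7, 8, 9, 10, 11, 12, 13, 16, 17, 18, 19}
A' = {2, 5, 10, 11, 12, 13, 16, 17, 19}, B' = {2, 5, 7, 8, 9, 11, 13, 17, 18}
Claimed RHS: A' ∩ B' = {2, 5, 11, 13, 17}
Identity is INVALID: LHS = {2, 5, 7, 8, 9, 10, 11, 12, 13, 16, 17, 18, 19} but the RHS claimed here equals {2, 5, 11, 13, 17}. The correct form is (A ∩ B)' = A' ∪ B'.

Identity is invalid: (A ∩ B)' = {2, 5, 7, 8, 9, 10, 11, 12, 13, 16, 17, 18, 19} but A' ∩ B' = {2, 5, 11, 13, 17}. The correct De Morgan law is (A ∩ B)' = A' ∪ B'.


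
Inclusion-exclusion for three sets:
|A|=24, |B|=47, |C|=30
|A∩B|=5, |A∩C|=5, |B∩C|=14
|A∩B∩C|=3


|A∪B∪C| = |A|+|B|+|C| - |A∩B|-|A∩C|-|B∩C| + |A∩B∩C|
= 24+47+30 - 5-5-14 + 3
= 101 - 24 + 3
= 80

|A ∪ B ∪ C| = 80


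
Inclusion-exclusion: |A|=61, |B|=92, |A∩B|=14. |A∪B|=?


|A ∪ B| = |A| + |B| - |A ∩ B|
= 61 + 92 - 14
= 139

|A ∪ B| = 139


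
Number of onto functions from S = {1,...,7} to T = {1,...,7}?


n = |S| = 7, k = |T| = 7. Surjections via inclusion-exclusion:
S(n,k) = Σ(-1)^i × C(k,i) × (k-i)^n, i=0 to k
i=0: (-1)^0×C(7,0)×7^7 = 823543
i=1: (-1)^1×C(7,1)×6^7 = -1959552
i=2: (-1)^2×C(7,2)×5^7 = 1640625
i=3: (-1)^3×C(7,3)×4^7 = -573440
i=4: (-1)^4×C(7,4)×3^7 = 76545
i=5: (-1)^5×C(7,5)×2^7 = -2688
i=6: (-1)^6×C(7,6)×1^7 = 7
i=7: (-1)^7×C(7,7)×0^7 = 0
Total = 5040

Number of surjections = 5040


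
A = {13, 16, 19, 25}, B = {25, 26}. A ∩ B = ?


A ∩ B = elements in both A and B
A = {13, 16, 19, 25}
B = {25, 26}
A ∩ B = {25}

A ∩ B = {25}


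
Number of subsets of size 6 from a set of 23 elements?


C(n,k) = n! / (k!(n-k)!)
C(23,6) = 23! / (6!17!)
= 100947

C(23,6) = 100947


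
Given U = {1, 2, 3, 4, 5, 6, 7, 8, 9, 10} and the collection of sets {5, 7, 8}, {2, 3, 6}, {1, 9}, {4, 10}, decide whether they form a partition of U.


A partition requires: (1) non-empty parts, (2) pairwise disjoint, (3) union = U
Parts: {5, 7, 8}, {2, 3, 6}, {1, 9}, {4, 10}
Union of parts: {1, 2, 3, 4, 5, 6, 7, 8, 9, 10}
U = {1, 2, 3, 4, 5, 6, 7, 8, 9, 10}
All non-empty? True
Pairwise disjoint? True
Covers U? True

Yes, valid partition


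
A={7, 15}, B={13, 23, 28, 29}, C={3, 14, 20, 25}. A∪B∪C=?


A ∪ B = {7, 13, 15, 23, 28, 29}
(A ∪ B) ∪ C = {3, 7, 13, 14, 15, 20, 23, 25, 28, 29}

A ∪ B ∪ C = {3, 7, 13, 14, 15, 20, 23, 25, 28, 29}


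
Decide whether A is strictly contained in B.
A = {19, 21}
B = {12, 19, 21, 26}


A ⊂ B requires: A ⊆ B AND A ≠ B.
A ⊆ B? Yes
A = B? No
A ⊂ B: Yes (A is a proper subset of B)

Yes, A ⊂ B


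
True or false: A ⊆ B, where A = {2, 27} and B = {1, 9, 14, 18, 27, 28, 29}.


A ⊆ B means every element of A is in B.
Elements in A not in B: {2}
So A ⊄ B.

No, A ⊄ B


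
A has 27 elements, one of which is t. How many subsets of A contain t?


Subsets of A containing t correspond to subsets of A \ {t}, which has 26 elements.
Count = 2^(n-1) = 2^26
= 67108864

Number of subsets containing t = 67108864


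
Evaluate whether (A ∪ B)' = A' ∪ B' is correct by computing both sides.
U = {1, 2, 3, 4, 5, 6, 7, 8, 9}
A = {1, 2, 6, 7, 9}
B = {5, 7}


LHS: A ∪ B = {1, 2, 5, 6, 7, 9}
(A ∪ B)' = U \ (A ∪ B) = {3, 4, 8}
A' = {3, 4, 5, 8}, B' = {1, 2, 3, 4, 6, 8, 9}
Claimed RHS: A' ∪ B' = {1, 2, 3, 4, 5, 6, 8, 9}
Identity is INVALID: LHS = {3, 4, 8} but the RHS claimed here equals {1, 2, 3, 4, 5, 6, 8, 9}. The correct form is (A ∪ B)' = A' ∩ B'.

Identity is invalid: (A ∪ B)' = {3, 4, 8} but A' ∪ B' = {1, 2, 3, 4, 5, 6, 8, 9}. The correct De Morgan law is (A ∪ B)' = A' ∩ B'.


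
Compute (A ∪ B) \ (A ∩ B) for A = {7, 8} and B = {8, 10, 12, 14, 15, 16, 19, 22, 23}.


A △ B = (A \ B) ∪ (B \ A) = elements in exactly one of A or B
A \ B = {7}
B \ A = {10, 12, 14, 15, 16, 19, 22, 23}
A △ B = {7, 10, 12, 14, 15, 16, 19, 22, 23}

A △ B = {7, 10, 12, 14, 15, 16, 19, 22, 23}


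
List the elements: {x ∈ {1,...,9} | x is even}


Checking each candidate:
Condition: even numbers in {1,...,9}
Result = {2, 4, 6, 8}

{2, 4, 6, 8}


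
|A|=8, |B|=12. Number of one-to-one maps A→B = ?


An injection sends each of |A| = 8 inputs to a distinct output in B.
# injections = |B|·(|B|-1)·…·(|B|-|A|+1) = 12! / (12 - 8)!
= 12 × 11 × 10 × 9 × 8 × 7 × 6 × 5
= 19958400

Number of injections = 19958400


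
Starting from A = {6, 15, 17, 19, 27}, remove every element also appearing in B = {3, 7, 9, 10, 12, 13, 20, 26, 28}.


A \ B = elements in A but not in B
A = {6, 15, 17, 19, 27}
B = {3, 7, 9, 10, 12, 13, 20, 26, 28}
Remove from A any elements in B
A \ B = {6, 15, 17, 19, 27}

A \ B = {6, 15, 17, 19, 27}


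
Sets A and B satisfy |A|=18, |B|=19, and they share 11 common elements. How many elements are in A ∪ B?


|A ∪ B| = |A| + |B| - |A ∩ B|
= 18 + 19 - 11
= 26

|A ∪ B| = 26


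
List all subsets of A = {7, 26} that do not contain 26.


A subset of A that omits 26 is a subset of A \ {26}, so there are 2^(n-1) = 2^1 = 2 of them.
Subsets excluding 26: ∅, {7}

Subsets excluding 26 (2 total): ∅, {7}


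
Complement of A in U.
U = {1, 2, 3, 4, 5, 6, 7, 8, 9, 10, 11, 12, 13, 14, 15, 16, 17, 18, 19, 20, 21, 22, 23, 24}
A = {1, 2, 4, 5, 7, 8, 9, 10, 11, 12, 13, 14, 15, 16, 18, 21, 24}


Aᶜ = U \ A = elements in U but not in A
U = {1, 2, 3, 4, 5, 6, 7, 8, 9, 10, 11, 12, 13, 14, 15, 16, 17, 18, 19, 20, 21, 22, 23, 24}
A = {1, 2, 4, 5, 7, 8, 9, 10, 11, 12, 13, 14, 15, 16, 18, 21, 24}
Aᶜ = {3, 6, 17, 19, 20, 22, 23}

Aᶜ = {3, 6, 17, 19, 20, 22, 23}


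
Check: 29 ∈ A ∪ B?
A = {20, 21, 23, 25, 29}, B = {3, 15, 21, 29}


A = {20, 21, 23, 25, 29}, B = {3, 15, 21, 29}
A ∪ B = all elements in A or B
A ∪ B = {3, 15, 20, 21, 23, 25, 29}
Checking if 29 ∈ A ∪ B
29 is in A ∪ B → True

29 ∈ A ∪ B


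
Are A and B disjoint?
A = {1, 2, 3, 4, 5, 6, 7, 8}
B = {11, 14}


Disjoint means A ∩ B = ∅.
A ∩ B = ∅
A ∩ B = ∅, so A and B are disjoint.

Yes, A and B are disjoint


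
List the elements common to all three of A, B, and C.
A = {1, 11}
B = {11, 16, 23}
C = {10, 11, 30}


A ∩ B = {11}
(A ∩ B) ∩ C = {11}

A ∩ B ∩ C = {11}


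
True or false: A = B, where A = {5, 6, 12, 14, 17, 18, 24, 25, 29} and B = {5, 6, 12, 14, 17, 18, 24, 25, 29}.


Two sets are equal iff they have exactly the same elements.
A = {5, 6, 12, 14, 17, 18, 24, 25, 29}
B = {5, 6, 12, 14, 17, 18, 24, 25, 29}
Same elements → A = B

Yes, A = B


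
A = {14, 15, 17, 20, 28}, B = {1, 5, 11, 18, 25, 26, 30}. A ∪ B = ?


A ∪ B = all elements in A or B (or both)
A = {14, 15, 17, 20, 28}
B = {1, 5, 11, 18, 25, 26, 30}
A ∪ B = {1, 5, 11, 14, 15, 17, 18, 20, 25, 26, 28, 30}

A ∪ B = {1, 5, 11, 14, 15, 17, 18, 20, 25, 26, 28, 30}


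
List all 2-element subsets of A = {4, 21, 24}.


|A| = 3, so A has C(3,2) = 3 subsets of size 2.
Enumerate by choosing 2 elements from A at a time:
{4, 21}, {4, 24}, {21, 24}

2-element subsets (3 total): {4, 21}, {4, 24}, {21, 24}


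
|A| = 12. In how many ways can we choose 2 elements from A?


C(n,k) = n! / (k!(n-k)!)
C(12,2) = 12! / (2!10!)
= 66

C(12,2) = 66


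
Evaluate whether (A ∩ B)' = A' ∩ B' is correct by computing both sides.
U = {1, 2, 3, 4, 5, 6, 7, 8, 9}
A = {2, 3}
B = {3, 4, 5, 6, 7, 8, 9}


LHS: A ∩ B = {3}
(A ∩ B)' = U \ (A ∩ B) = {1, 2, 4, 5, 6, 7, 8, 9}
A' = {1, 4, 5, 6, 7, 8, 9}, B' = {1, 2}
Claimed RHS: A' ∩ B' = {1}
Identity is INVALID: LHS = {1, 2, 4, 5, 6, 7, 8, 9} but the RHS claimed here equals {1}. The correct form is (A ∩ B)' = A' ∪ B'.

Identity is invalid: (A ∩ B)' = {1, 2, 4, 5, 6, 7, 8, 9} but A' ∩ B' = {1}. The correct De Morgan law is (A ∩ B)' = A' ∪ B'.


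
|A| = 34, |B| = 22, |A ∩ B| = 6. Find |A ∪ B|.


|A ∪ B| = |A| + |B| - |A ∩ B|
= 34 + 22 - 6
= 50

|A ∪ B| = 50


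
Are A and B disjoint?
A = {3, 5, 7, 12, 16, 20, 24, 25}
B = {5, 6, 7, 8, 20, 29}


Disjoint means A ∩ B = ∅.
A ∩ B = {5, 7, 20}
A ∩ B ≠ ∅, so A and B are NOT disjoint.

No, A and B are not disjoint (A ∩ B = {5, 7, 20})


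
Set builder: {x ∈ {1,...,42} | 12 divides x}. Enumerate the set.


Checking each candidate:
Condition: multiples of 12 in {1,...,42}
Result = {12, 24, 36}

{12, 24, 36}


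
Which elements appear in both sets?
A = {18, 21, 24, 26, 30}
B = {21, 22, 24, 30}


A ∩ B = elements in both A and B
A = {18, 21, 24, 26, 30}
B = {21, 22, 24, 30}
A ∩ B = {21, 24, 30}

A ∩ B = {21, 24, 30}


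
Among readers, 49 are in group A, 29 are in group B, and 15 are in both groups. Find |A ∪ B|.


|A ∪ B| = |A| + |B| - |A ∩ B|
= 49 + 29 - 15
= 63

|A ∪ B| = 63


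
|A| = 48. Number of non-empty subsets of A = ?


Total subsets = 2^n = 2^48 = 281474976710656
Non-empty subsets exclude the empty set: 2^n - 1
= 281474976710656 - 1
= 281474976710655

Number of non-empty subsets = 281474976710655


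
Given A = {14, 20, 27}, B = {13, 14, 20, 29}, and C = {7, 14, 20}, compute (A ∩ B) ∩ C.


A ∩ B = {14, 20}
(A ∩ B) ∩ C = {14, 20}

A ∩ B ∩ C = {14, 20}


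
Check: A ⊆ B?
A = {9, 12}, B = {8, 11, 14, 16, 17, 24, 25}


A ⊆ B means every element of A is in B.
Elements in A not in B: {9, 12}
So A ⊄ B.

No, A ⊄ B


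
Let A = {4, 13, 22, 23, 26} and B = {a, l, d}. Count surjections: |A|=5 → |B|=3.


n = |A| = 5, k = |B| = 3. Surjections via inclusion-exclusion:
S(n,k) = Σ(-1)^i × C(k,i) × (k-i)^n, i=0 to k
i=0: (-1)^0×C(3,0)×3^5 = 243
i=1: (-1)^1×C(3,1)×2^5 = -96
i=2: (-1)^2×C(3,2)×1^5 = 3
i=3: (-1)^3×C(3,3)×0^5 = 0
Total = 150

Number of surjections = 150


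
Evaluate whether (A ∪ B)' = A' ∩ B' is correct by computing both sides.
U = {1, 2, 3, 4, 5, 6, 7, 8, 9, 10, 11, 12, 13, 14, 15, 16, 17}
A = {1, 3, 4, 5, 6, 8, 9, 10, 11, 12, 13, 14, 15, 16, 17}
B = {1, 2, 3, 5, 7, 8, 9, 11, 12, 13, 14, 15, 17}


LHS: A ∪ B = {1, 2, 3, 4, 5, 6, 7, 8, 9, 10, 11, 12, 13, 14, 15, 16, 17}
(A ∪ B)' = U \ (A ∪ B) = ∅
A' = {2, 7}, B' = {4, 6, 10, 16}
Claimed RHS: A' ∩ B' = ∅
Identity is VALID: LHS = RHS = ∅ ✓

Identity is valid. (A ∪ B)' = A' ∩ B' = ∅


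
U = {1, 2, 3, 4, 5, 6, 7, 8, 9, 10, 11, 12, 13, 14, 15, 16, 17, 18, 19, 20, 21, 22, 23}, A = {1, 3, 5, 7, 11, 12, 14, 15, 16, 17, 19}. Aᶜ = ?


Aᶜ = U \ A = elements in U but not in A
U = {1, 2, 3, 4, 5, 6, 7, 8, 9, 10, 11, 12, 13, 14, 15, 16, 17, 18, 19, 20, 21, 22, 23}
A = {1, 3, 5, 7, 11, 12, 14, 15, 16, 17, 19}
Aᶜ = {2, 4, 6, 8, 9, 10, 13, 18, 20, 21, 22, 23}

Aᶜ = {2, 4, 6, 8, 9, 10, 13, 18, 20, 21, 22, 23}


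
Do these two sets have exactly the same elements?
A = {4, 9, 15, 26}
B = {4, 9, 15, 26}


Two sets are equal iff they have exactly the same elements.
A = {4, 9, 15, 26}
B = {4, 9, 15, 26}
Same elements → A = B

Yes, A = B


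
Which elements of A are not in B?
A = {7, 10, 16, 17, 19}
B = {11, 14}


A \ B = elements in A but not in B
A = {7, 10, 16, 17, 19}
B = {11, 14}
Remove from A any elements in B
A \ B = {7, 10, 16, 17, 19}

A \ B = {7, 10, 16, 17, 19}


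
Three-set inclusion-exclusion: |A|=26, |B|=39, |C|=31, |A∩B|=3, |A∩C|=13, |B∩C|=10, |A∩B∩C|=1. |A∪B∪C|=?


|A∪B∪C| = |A|+|B|+|C| - |A∩B|-|A∩C|-|B∩C| + |A∩B∩C|
= 26+39+31 - 3-13-10 + 1
= 96 - 26 + 1
= 71

|A ∪ B ∪ C| = 71


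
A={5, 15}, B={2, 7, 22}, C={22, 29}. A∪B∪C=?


A ∪ B = {2, 5, 7, 15, 22}
(A ∪ B) ∪ C = {2, 5, 7, 15, 22, 29}

A ∪ B ∪ C = {2, 5, 7, 15, 22, 29}


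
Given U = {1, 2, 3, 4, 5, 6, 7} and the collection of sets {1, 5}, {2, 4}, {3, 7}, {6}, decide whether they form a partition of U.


A partition requires: (1) non-empty parts, (2) pairwise disjoint, (3) union = U
Parts: {1, 5}, {2, 4}, {3, 7}, {6}
Union of parts: {1, 2, 3, 4, 5, 6, 7}
U = {1, 2, 3, 4, 5, 6, 7}
All non-empty? True
Pairwise disjoint? True
Covers U? True

Yes, valid partition


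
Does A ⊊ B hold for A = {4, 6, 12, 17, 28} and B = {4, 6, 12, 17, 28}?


A ⊂ B requires: A ⊆ B AND A ≠ B.
A ⊆ B? Yes
A = B? Yes
A = B, so A is not a PROPER subset.

No, A is not a proper subset of B


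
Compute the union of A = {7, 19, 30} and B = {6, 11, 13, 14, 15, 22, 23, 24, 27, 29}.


A ∪ B = all elements in A or B (or both)
A = {7, 19, 30}
B = {6, 11, 13, 14, 15, 22, 23, 24, 27, 29}
A ∪ B = {6, 7, 11, 13, 14, 15, 19, 22, 23, 24, 27, 29, 30}

A ∪ B = {6, 7, 11, 13, 14, 15, 19, 22, 23, 24, 27, 29, 30}


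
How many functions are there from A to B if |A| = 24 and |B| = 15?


Each of |A| = 24 inputs maps to any of |B| = 15 outputs.
# functions = |B|^|A| = 15^24
= 16834112196028232574462890625

Number of functions = 16834112196028232574462890625


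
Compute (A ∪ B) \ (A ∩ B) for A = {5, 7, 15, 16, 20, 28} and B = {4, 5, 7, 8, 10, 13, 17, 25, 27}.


A △ B = (A \ B) ∪ (B \ A) = elements in exactly one of A or B
A \ B = {15, 16, 20, 28}
B \ A = {4, 8, 10, 13, 17, 25, 27}
A △ B = {4, 8, 10, 13, 15, 16, 17, 20, 25, 27, 28}

A △ B = {4, 8, 10, 13, 15, 16, 17, 20, 25, 27, 28}


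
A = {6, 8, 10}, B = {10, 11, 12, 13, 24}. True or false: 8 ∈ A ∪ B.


A = {6, 8, 10}, B = {10, 11, 12, 13, 24}
A ∪ B = all elements in A or B
A ∪ B = {6, 8, 10, 11, 12, 13, 24}
Checking if 8 ∈ A ∪ B
8 is in A ∪ B → True

8 ∈ A ∪ B


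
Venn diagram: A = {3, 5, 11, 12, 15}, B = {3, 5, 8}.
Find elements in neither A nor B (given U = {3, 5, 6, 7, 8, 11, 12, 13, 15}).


A = {3, 5, 11, 12, 15}
B = {3, 5, 8}
Region: in neither A nor B (given U = {3, 5, 6, 7, 8, 11, 12, 13, 15})
Elements: {6, 7, 13}

Elements in neither A nor B (given U = {3, 5, 6, 7, 8, 11, 12, 13, 15}): {6, 7, 13}


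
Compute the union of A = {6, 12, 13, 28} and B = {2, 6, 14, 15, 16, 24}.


A ∪ B = all elements in A or B (or both)
A = {6, 12, 13, 28}
B = {2, 6, 14, 15, 16, 24}
A ∪ B = {2, 6, 12, 13, 14, 15, 16, 24, 28}

A ∪ B = {2, 6, 12, 13, 14, 15, 16, 24, 28}


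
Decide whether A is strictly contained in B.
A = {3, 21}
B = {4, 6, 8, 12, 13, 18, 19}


A ⊂ B requires: A ⊆ B AND A ≠ B.
A ⊆ B? No
A ⊄ B, so A is not a proper subset.

No, A is not a proper subset of B


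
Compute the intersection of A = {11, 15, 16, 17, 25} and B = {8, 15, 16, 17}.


A ∩ B = elements in both A and B
A = {11, 15, 16, 17, 25}
B = {8, 15, 16, 17}
A ∩ B = {15, 16, 17}

A ∩ B = {15, 16, 17}


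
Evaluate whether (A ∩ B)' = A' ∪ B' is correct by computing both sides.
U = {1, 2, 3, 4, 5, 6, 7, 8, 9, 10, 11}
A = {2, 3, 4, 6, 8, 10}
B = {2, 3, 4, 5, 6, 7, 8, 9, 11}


LHS: A ∩ B = {2, 3, 4, 6, 8}
(A ∩ B)' = U \ (A ∩ B) = {1, 5, 7, 9, 10, 11}
A' = {1, 5, 7, 9, 11}, B' = {1, 10}
Claimed RHS: A' ∪ B' = {1, 5, 7, 9, 10, 11}
Identity is VALID: LHS = RHS = {1, 5, 7, 9, 10, 11} ✓

Identity is valid. (A ∩ B)' = A' ∪ B' = {1, 5, 7, 9, 10, 11}


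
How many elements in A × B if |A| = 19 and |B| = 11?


|A × B| = |A| × |B|
= 19 × 11
= 209

|A × B| = 209


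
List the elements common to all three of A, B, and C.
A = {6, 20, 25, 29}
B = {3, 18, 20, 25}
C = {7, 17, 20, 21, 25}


A ∩ B = {20, 25}
(A ∩ B) ∩ C = {20, 25}

A ∩ B ∩ C = {20, 25}


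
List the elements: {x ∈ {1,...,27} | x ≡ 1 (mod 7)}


Checking each candidate:
Condition: x in {1,...,27} with x ≡ 1 (mod 7)
Result = {1, 8, 15, 22}

{1, 8, 15, 22}


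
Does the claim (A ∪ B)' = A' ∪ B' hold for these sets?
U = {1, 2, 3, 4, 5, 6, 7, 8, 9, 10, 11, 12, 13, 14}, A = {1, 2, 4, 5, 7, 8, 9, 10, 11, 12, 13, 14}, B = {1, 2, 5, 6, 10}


LHS: A ∪ B = {1, 2, 4, 5, 6, 7, 8, 9, 10, 11, 12, 13, 14}
(A ∪ B)' = U \ (A ∪ B) = {3}
A' = {3, 6}, B' = {3, 4, 7, 8, 9, 11, 12, 13, 14}
Claimed RHS: A' ∪ B' = {3, 4, 6, 7, 8, 9, 11, 12, 13, 14}
Identity is INVALID: LHS = {3} but the RHS claimed here equals {3, 4, 6, 7, 8, 9, 11, 12, 13, 14}. The correct form is (A ∪ B)' = A' ∩ B'.

Identity is invalid: (A ∪ B)' = {3} but A' ∪ B' = {3, 4, 6, 7, 8, 9, 11, 12, 13, 14}. The correct De Morgan law is (A ∪ B)' = A' ∩ B'.


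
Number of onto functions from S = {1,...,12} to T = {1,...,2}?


n = |S| = 12, k = |T| = 2. Surjections via inclusion-exclusion:
S(n,k) = Σ(-1)^i × C(k,i) × (k-i)^n, i=0 to k
i=0: (-1)^0×C(2,0)×2^12 = 4096
i=1: (-1)^1×C(2,1)×1^12 = -2
i=2: (-1)^2×C(2,2)×0^12 = 0
Total = 4094

Number of surjections = 4094


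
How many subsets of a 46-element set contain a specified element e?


Subsets of A containing e correspond to subsets of A \ {e}, which has 45 elements.
Count = 2^(n-1) = 2^45
= 35184372088832

Number of subsets containing e = 35184372088832


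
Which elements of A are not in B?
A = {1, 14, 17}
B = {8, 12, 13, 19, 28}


A \ B = elements in A but not in B
A = {1, 14, 17}
B = {8, 12, 13, 19, 28}
Remove from A any elements in B
A \ B = {1, 14, 17}

A \ B = {1, 14, 17}


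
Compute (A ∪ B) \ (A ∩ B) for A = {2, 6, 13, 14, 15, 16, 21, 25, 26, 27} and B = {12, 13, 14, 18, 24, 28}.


A △ B = (A \ B) ∪ (B \ A) = elements in exactly one of A or B
A \ B = {2, 6, 15, 16, 21, 25, 26, 27}
B \ A = {12, 18, 24, 28}
A △ B = {2, 6, 12, 15, 16, 18, 21, 24, 25, 26, 27, 28}

A △ B = {2, 6, 12, 15, 16, 18, 21, 24, 25, 26, 27, 28}


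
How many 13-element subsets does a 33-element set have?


C(n,k) = n! / (k!(n-k)!)
C(33,13) = 33! / (13!20!)
= 573166440

C(33,13) = 573166440


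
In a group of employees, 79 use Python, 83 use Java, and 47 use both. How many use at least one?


|A ∪ B| = |A| + |B| - |A ∩ B|
= 79 + 83 - 47
= 115

|A ∪ B| = 115


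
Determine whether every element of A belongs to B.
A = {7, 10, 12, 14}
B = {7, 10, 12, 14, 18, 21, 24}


A ⊆ B means every element of A is in B.
All elements of A are in B.
So A ⊆ B.

Yes, A ⊆ B


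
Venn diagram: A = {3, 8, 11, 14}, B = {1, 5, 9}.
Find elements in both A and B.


A = {3, 8, 11, 14}
B = {1, 5, 9}
Region: in both A and B
Elements: ∅

Elements in both A and B: ∅


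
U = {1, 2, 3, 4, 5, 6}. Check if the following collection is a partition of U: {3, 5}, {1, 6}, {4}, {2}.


A partition requires: (1) non-empty parts, (2) pairwise disjoint, (3) union = U
Parts: {3, 5}, {1, 6}, {4}, {2}
Union of parts: {1, 2, 3, 4, 5, 6}
U = {1, 2, 3, 4, 5, 6}
All non-empty? True
Pairwise disjoint? True
Covers U? True

Yes, valid partition


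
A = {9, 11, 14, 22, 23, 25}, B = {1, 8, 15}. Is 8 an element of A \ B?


A = {9, 11, 14, 22, 23, 25}, B = {1, 8, 15}
A \ B = elements in A but not in B
A \ B = {9, 11, 14, 22, 23, 25}
Checking if 8 ∈ A \ B
8 is not in A \ B → False

8 ∉ A \ B


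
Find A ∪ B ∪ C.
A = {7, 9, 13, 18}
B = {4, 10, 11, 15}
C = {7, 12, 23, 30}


A ∪ B = {4, 7, 9, 10, 11, 13, 15, 18}
(A ∪ B) ∪ C = {4, 7, 9, 10, 11, 12, 13, 15, 18, 23, 30}

A ∪ B ∪ C = {4, 7, 9, 10, 11, 12, 13, 15, 18, 23, 30}


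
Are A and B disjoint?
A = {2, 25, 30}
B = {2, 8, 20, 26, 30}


Disjoint means A ∩ B = ∅.
A ∩ B = {2, 30}
A ∩ B ≠ ∅, so A and B are NOT disjoint.

No, A and B are not disjoint (A ∩ B = {2, 30})


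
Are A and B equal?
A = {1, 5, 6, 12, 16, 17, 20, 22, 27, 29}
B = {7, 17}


Two sets are equal iff they have exactly the same elements.
A = {1, 5, 6, 12, 16, 17, 20, 22, 27, 29}
B = {7, 17}
Differences: {1, 5, 6, 7, 12, 16, 20, 22, 27, 29}
A ≠ B

No, A ≠ B


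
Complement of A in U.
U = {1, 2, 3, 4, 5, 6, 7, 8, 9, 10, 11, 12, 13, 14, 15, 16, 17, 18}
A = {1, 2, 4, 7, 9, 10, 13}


Aᶜ = U \ A = elements in U but not in A
U = {1, 2, 3, 4, 5, 6, 7, 8, 9, 10, 11, 12, 13, 14, 15, 16, 17, 18}
A = {1, 2, 4, 7, 9, 10, 13}
Aᶜ = {3, 5, 6, 8, 11, 12, 14, 15, 16, 17, 18}

Aᶜ = {3, 5, 6, 8, 11, 12, 14, 15, 16, 17, 18}


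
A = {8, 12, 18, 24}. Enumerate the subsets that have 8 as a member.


A subset of A contains 8 iff the remaining 3 elements form any subset of A \ {8}.
Count: 2^(n-1) = 2^3 = 8
Subsets containing 8: {8}, {8, 12}, {8, 18}, {8, 24}, {8, 12, 18}, {8, 12, 24}, {8, 18, 24}, {8, 12, 18, 24}

Subsets containing 8 (8 total): {8}, {8, 12}, {8, 18}, {8, 24}, {8, 12, 18}, {8, 12, 24}, {8, 18, 24}, {8, 12, 18, 24}


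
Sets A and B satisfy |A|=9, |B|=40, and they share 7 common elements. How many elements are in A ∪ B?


|A ∪ B| = |A| + |B| - |A ∩ B|
= 9 + 40 - 7
= 42

|A ∪ B| = 42


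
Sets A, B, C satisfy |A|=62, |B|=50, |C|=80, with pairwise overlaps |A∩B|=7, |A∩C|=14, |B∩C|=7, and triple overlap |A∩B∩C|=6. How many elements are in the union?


|A∪B∪C| = |A|+|B|+|C| - |A∩B|-|A∩C|-|B∩C| + |A∩B∩C|
= 62+50+80 - 7-14-7 + 6
= 192 - 28 + 6
= 170

|A ∪ B ∪ C| = 170


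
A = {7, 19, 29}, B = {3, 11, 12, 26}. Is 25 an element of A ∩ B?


A = {7, 19, 29}, B = {3, 11, 12, 26}
A ∩ B = elements in both A and B
A ∩ B = ∅
Checking if 25 ∈ A ∩ B
25 is not in A ∩ B → False

25 ∉ A ∩ B


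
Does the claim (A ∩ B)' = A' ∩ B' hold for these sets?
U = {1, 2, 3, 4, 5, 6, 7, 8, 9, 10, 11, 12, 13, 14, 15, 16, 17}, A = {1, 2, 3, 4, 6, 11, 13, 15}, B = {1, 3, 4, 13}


LHS: A ∩ B = {1, 3, 4, 13}
(A ∩ B)' = U \ (A ∩ B) = {2, 5, 6, 7, 8, 9, 10, 11, 12, 14, 15, 16, 17}
A' = {5, 7, 8, 9, 10, 12, 14, 16, 17}, B' = {2, 5, 6, 7, 8, 9, 10, 11, 12, 14, 15, 16, 17}
Claimed RHS: A' ∩ B' = {5, 7, 8, 9, 10, 12, 14, 16, 17}
Identity is INVALID: LHS = {2, 5, 6, 7, 8, 9, 10, 11, 12, 14, 15, 16, 17} but the RHS claimed here equals {5, 7, 8, 9, 10, 12, 14, 16, 17}. The correct form is (A ∩ B)' = A' ∪ B'.

Identity is invalid: (A ∩ B)' = {2, 5, 6, 7, 8, 9, 10, 11, 12, 14, 15, 16, 17} but A' ∩ B' = {5, 7, 8, 9, 10, 12, 14, 16, 17}. The correct De Morgan law is (A ∩ B)' = A' ∪ B'.


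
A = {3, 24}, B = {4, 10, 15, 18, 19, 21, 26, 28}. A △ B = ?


A △ B = (A \ B) ∪ (B \ A) = elements in exactly one of A or B
A \ B = {3, 24}
B \ A = {4, 10, 15, 18, 19, 21, 26, 28}
A △ B = {3, 4, 10, 15, 18, 19, 21, 24, 26, 28}

A △ B = {3, 4, 10, 15, 18, 19, 21, 24, 26, 28}


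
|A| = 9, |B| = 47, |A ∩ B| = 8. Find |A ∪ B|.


|A ∪ B| = |A| + |B| - |A ∩ B|
= 9 + 47 - 8
= 48

|A ∪ B| = 48


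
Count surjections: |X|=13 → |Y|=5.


n = |X| = 13, k = |Y| = 5. Surjections via inclusion-exclusion:
S(n,k) = Σ(-1)^i × C(k,i) × (k-i)^n, i=0 to k
i=0: (-1)^0×C(5,0)×5^13 = 1220703125
i=1: (-1)^1×C(5,1)×4^13 = -335544320
i=2: (-1)^2×C(5,2)×3^13 = 15943230
i=3: (-1)^3×C(5,3)×2^13 = -81920
i=4: (-1)^4×C(5,4)×1^13 = 5
i=5: (-1)^5×C(5,5)×0^13 = 0
Total = 901020120

Number of surjections = 901020120


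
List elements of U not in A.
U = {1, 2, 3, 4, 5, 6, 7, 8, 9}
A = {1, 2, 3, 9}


Aᶜ = U \ A = elements in U but not in A
U = {1, 2, 3, 4, 5, 6, 7, 8, 9}
A = {1, 2, 3, 9}
Aᶜ = {4, 5, 6, 7, 8}

Aᶜ = {4, 5, 6, 7, 8}


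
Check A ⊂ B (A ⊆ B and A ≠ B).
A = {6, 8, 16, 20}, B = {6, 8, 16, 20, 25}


A ⊂ B requires: A ⊆ B AND A ≠ B.
A ⊆ B? Yes
A = B? No
A ⊂ B: Yes (A is a proper subset of B)

Yes, A ⊂ B


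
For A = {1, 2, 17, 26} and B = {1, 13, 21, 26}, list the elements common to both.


A ∩ B = elements in both A and B
A = {1, 2, 17, 26}
B = {1, 13, 21, 26}
A ∩ B = {1, 26}

A ∩ B = {1, 26}


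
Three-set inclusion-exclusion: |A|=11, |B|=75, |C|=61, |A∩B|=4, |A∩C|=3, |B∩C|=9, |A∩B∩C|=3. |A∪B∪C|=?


|A∪B∪C| = |A|+|B|+|C| - |A∩B|-|A∩C|-|B∩C| + |A∩B∩C|
= 11+75+61 - 4-3-9 + 3
= 147 - 16 + 3
= 134

|A ∪ B ∪ C| = 134


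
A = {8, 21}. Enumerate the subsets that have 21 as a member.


A subset of A contains 21 iff the remaining 1 elements form any subset of A \ {21}.
Count: 2^(n-1) = 2^1 = 2
Subsets containing 21: {21}, {8, 21}

Subsets containing 21 (2 total): {21}, {8, 21}


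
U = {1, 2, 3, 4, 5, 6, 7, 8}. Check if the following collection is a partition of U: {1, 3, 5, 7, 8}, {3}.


A partition requires: (1) non-empty parts, (2) pairwise disjoint, (3) union = U
Parts: {1, 3, 5, 7, 8}, {3}
Union of parts: {1, 3, 5, 7, 8}
U = {1, 2, 3, 4, 5, 6, 7, 8}
All non-empty? True
Pairwise disjoint? False
Covers U? False

No, not a valid partition


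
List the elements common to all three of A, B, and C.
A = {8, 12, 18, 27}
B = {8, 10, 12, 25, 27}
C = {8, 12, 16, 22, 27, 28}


A ∩ B = {8, 12, 27}
(A ∩ B) ∩ C = {8, 12, 27}

A ∩ B ∩ C = {8, 12, 27}


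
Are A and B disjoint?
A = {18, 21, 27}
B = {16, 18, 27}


Disjoint means A ∩ B = ∅.
A ∩ B = {18, 27}
A ∩ B ≠ ∅, so A and B are NOT disjoint.

No, A and B are not disjoint (A ∩ B = {18, 27})


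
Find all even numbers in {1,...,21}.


Checking each candidate:
Condition: even numbers in {1,...,21}
Result = {2, 4, 6, 8, 10, 12, 14, 16, 18, 20}

{2, 4, 6, 8, 10, 12, 14, 16, 18, 20}


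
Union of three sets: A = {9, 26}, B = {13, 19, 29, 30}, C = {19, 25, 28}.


A ∪ B = {9, 13, 19, 26, 29, 30}
(A ∪ B) ∪ C = {9, 13, 19, 25, 26, 28, 29, 30}

A ∪ B ∪ C = {9, 13, 19, 25, 26, 28, 29, 30}


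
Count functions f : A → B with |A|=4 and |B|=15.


Each of |A| = 4 inputs maps to any of |B| = 15 outputs.
# functions = |B|^|A| = 15^4
= 50625

Number of functions = 50625


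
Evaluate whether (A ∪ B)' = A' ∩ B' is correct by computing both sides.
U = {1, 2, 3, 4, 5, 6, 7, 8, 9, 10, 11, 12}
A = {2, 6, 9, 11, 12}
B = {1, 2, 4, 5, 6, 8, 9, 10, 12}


LHS: A ∪ B = {1, 2, 4, 5, 6, 8, 9, 10, 11, 12}
(A ∪ B)' = U \ (A ∪ B) = {3, 7}
A' = {1, 3, 4, 5, 7, 8, 10}, B' = {3, 7, 11}
Claimed RHS: A' ∩ B' = {3, 7}
Identity is VALID: LHS = RHS = {3, 7} ✓

Identity is valid. (A ∪ B)' = A' ∩ B' = {3, 7}


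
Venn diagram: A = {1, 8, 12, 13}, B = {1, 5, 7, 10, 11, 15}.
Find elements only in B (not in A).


A = {1, 8, 12, 13}
B = {1, 5, 7, 10, 11, 15}
Region: only in B (not in A)
Elements: {5, 7, 10, 11, 15}

Elements only in B (not in A): {5, 7, 10, 11, 15}


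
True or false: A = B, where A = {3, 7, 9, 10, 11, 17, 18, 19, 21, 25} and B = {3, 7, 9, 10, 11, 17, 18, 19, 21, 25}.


Two sets are equal iff they have exactly the same elements.
A = {3, 7, 9, 10, 11, 17, 18, 19, 21, 25}
B = {3, 7, 9, 10, 11, 17, 18, 19, 21, 25}
Same elements → A = B

Yes, A = B


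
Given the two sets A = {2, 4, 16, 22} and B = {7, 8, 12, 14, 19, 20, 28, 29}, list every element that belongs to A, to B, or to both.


A ∪ B = all elements in A or B (or both)
A = {2, 4, 16, 22}
B = {7, 8, 12, 14, 19, 20, 28, 29}
A ∪ B = {2, 4, 7, 8, 12, 14, 16, 19, 20, 22, 28, 29}

A ∪ B = {2, 4, 7, 8, 12, 14, 16, 19, 20, 22, 28, 29}


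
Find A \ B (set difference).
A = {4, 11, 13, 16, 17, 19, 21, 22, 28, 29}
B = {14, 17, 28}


A \ B = elements in A but not in B
A = {4, 11, 13, 16, 17, 19, 21, 22, 28, 29}
B = {14, 17, 28}
Remove from A any elements in B
A \ B = {4, 11, 13, 16, 19, 21, 22, 29}

A \ B = {4, 11, 13, 16, 19, 21, 22, 29}


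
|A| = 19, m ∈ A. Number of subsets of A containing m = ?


Subsets of A containing m correspond to subsets of A \ {m}, which has 18 elements.
Count = 2^(n-1) = 2^18
= 262144

Number of subsets containing m = 262144


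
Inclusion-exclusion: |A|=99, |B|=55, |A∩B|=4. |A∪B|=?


|A ∪ B| = |A| + |B| - |A ∩ B|
= 99 + 55 - 4
= 150

|A ∪ B| = 150


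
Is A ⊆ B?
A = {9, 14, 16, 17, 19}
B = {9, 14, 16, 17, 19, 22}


A ⊆ B means every element of A is in B.
All elements of A are in B.
So A ⊆ B.

Yes, A ⊆ B


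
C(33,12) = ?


C(n,k) = n! / (k!(n-k)!)
C(33,12) = 33! / (12!21!)
= 354817320

C(33,12) = 354817320


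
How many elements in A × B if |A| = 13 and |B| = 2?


|A × B| = |A| × |B|
= 13 × 2
= 26

|A × B| = 26


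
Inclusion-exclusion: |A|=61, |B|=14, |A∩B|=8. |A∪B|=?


|A ∪ B| = |A| + |B| - |A ∩ B|
= 61 + 14 - 8
= 67

|A ∪ B| = 67


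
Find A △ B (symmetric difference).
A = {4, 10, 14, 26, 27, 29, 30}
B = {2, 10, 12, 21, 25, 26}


A △ B = (A \ B) ∪ (B \ A) = elements in exactly one of A or B
A \ B = {4, 14, 27, 29, 30}
B \ A = {2, 12, 21, 25}
A △ B = {2, 4, 12, 14, 21, 25, 27, 29, 30}

A △ B = {2, 4, 12, 14, 21, 25, 27, 29, 30}


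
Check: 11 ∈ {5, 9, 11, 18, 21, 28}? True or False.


A = {5, 9, 11, 18, 21, 28}
Checking if 11 is in A
11 is in A → True

11 ∈ A


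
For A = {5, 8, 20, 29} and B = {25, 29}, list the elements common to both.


A ∩ B = elements in both A and B
A = {5, 8, 20, 29}
B = {25, 29}
A ∩ B = {29}

A ∩ B = {29}


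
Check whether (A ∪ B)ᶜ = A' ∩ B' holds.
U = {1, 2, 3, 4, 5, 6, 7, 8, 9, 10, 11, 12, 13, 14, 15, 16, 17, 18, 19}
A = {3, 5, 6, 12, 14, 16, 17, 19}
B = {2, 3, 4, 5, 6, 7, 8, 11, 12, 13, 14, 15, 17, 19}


LHS: A ∪ B = {2, 3, 4, 5, 6, 7, 8, 11, 12, 13, 14, 15, 16, 17, 19}
(A ∪ B)' = U \ (A ∪ B) = {1, 9, 10, 18}
A' = {1, 2, 4, 7, 8, 9, 10, 11, 13, 15, 18}, B' = {1, 9, 10, 16, 18}
Claimed RHS: A' ∩ B' = {1, 9, 10, 18}
Identity is VALID: LHS = RHS = {1, 9, 10, 18} ✓

Identity is valid. (A ∪ B)' = A' ∩ B' = {1, 9, 10, 18}


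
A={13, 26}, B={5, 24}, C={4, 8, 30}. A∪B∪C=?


A ∪ B = {5, 13, 24, 26}
(A ∪ B) ∪ C = {4, 5, 8, 13, 24, 26, 30}

A ∪ B ∪ C = {4, 5, 8, 13, 24, 26, 30}


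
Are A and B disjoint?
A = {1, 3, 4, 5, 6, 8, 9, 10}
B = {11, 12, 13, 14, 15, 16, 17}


Disjoint means A ∩ B = ∅.
A ∩ B = ∅
A ∩ B = ∅, so A and B are disjoint.

Yes, A and B are disjoint


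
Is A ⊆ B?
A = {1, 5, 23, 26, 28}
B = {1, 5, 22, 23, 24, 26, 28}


A ⊆ B means every element of A is in B.
All elements of A are in B.
So A ⊆ B.

Yes, A ⊆ B


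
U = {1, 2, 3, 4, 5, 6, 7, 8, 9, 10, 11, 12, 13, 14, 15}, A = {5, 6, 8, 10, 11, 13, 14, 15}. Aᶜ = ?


Aᶜ = U \ A = elements in U but not in A
U = {1, 2, 3, 4, 5, 6, 7, 8, 9, 10, 11, 12, 13, 14, 15}
A = {5, 6, 8, 10, 11, 13, 14, 15}
Aᶜ = {1, 2, 3, 4, 7, 9, 12}

Aᶜ = {1, 2, 3, 4, 7, 9, 12}


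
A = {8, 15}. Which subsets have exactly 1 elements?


|A| = 2, so A has C(2,1) = 2 subsets of size 1.
Enumerate by choosing 1 elements from A at a time:
{8}, {15}

1-element subsets (2 total): {8}, {15}
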